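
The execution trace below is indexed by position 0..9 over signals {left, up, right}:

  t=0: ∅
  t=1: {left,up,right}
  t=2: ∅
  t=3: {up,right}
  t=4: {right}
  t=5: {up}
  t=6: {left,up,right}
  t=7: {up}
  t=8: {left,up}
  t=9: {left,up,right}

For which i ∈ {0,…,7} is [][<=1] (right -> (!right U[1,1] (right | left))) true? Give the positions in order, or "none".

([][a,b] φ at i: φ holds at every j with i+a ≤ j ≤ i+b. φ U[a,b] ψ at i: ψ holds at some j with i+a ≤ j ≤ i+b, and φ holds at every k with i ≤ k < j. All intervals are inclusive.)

Evaluate at each i in [0,7]:
  i=0: ✗ (fails at j=1)
  i=1: ✗ (fails at j=1)
  i=2: ✗ (fails at j=3)
  i=3: ✗ (fails at j=3)
  i=4: ✗ (fails at j=4)
  i=5: ✗ (fails at j=6)
  i=6: ✗ (fails at j=6)
  i=7: ✓ (all of [7,8])

7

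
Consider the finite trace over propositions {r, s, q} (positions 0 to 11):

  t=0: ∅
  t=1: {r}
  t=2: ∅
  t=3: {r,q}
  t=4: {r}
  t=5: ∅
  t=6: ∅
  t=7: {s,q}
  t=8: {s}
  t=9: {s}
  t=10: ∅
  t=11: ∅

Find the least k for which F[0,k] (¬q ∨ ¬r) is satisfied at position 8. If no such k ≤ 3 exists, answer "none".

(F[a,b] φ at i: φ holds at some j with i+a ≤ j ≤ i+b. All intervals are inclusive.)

0

Scan j = 8,9,… for (¬q ∨ ¬r):
  j=8: holds
First hit at j=8, so smallest k = 8-8 = 0.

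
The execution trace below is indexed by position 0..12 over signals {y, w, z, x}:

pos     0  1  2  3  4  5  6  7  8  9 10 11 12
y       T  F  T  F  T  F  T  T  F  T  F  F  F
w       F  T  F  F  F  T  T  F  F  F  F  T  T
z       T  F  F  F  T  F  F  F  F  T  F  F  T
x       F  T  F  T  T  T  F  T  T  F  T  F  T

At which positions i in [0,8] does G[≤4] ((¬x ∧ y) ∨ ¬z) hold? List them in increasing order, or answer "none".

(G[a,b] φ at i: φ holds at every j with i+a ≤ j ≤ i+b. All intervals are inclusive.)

Evaluate at each i in [0,8]:
  i=0: ✗ (fails at j=4)
  i=1: ✗ (fails at j=4)
  i=2: ✗ (fails at j=4)
  i=3: ✗ (fails at j=4)
  i=4: ✗ (fails at j=4)
  i=5: ✓ (all of [5,9])
  i=6: ✓ (all of [6,10])
  i=7: ✓ (all of [7,11])
  i=8: ✗ (fails at j=12)

5, 6, 7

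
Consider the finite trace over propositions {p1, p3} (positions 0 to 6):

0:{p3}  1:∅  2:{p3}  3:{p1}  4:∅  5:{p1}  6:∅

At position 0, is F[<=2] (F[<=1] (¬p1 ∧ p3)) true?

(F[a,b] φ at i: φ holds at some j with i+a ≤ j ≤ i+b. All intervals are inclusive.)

Holds

Check F[<=1] (¬p1 ∧ p3) at each j in [0,2]:
  j=0: holds (witness at 0)
  j=1: holds (witness at 2)
  j=2: holds (witness at 2)
Found at j=0 → formula holds.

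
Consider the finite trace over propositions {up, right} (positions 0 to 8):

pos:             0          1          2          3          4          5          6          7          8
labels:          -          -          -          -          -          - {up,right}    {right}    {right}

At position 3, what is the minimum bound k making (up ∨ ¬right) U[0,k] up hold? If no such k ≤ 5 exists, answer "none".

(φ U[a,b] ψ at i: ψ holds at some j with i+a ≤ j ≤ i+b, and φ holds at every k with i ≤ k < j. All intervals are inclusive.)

3

Need earliest j ≥ 3 with up, and (up ∨ ¬right) at every k in [3,j-1].
  j=3: rhs fails.
  j=4: rhs fails.
  j=5: rhs fails.
  j=6: rhs holds; lhs holds on [3,5]. k = 3.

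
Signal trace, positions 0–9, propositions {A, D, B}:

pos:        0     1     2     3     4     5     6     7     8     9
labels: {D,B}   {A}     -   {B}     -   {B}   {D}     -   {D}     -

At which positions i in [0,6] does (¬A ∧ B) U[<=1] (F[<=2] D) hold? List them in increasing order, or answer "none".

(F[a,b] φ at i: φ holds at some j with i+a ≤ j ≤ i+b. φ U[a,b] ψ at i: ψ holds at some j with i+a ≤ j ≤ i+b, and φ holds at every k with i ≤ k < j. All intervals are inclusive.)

Evaluate at each i in [0,6]:
  i=0: ✓ (rhs at j=0)
  i=1: ✗ (no rhs in [1,2])
  i=2: ✗ (no rhs in [2,3])
  i=3: ✓ (rhs at j=4; lhs holds on [3,3])
  i=4: ✓ (rhs at j=4)
  i=5: ✓ (rhs at j=5)
  i=6: ✓ (rhs at j=6)

0, 3, 4, 5, 6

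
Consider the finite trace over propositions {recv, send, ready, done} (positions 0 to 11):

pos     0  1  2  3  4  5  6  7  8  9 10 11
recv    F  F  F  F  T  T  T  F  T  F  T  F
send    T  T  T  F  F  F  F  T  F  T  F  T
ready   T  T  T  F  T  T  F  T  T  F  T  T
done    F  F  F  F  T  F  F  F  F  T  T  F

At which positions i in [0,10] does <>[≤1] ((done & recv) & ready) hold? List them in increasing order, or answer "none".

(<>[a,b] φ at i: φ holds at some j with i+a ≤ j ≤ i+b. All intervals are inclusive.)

Evaluate at each i in [0,10]:
  i=0: ✗ (none in [0,1])
  i=1: ✗ (none in [1,2])
  i=2: ✗ (none in [2,3])
  i=3: ✓ (witness j=4)
  i=4: ✓ (witness j=4)
  i=5: ✗ (none in [5,6])
  i=6: ✗ (none in [6,7])
  i=7: ✗ (none in [7,8])
  i=8: ✗ (none in [8,9])
  i=9: ✓ (witness j=10)
  i=10: ✓ (witness j=10)

3, 4, 9, 10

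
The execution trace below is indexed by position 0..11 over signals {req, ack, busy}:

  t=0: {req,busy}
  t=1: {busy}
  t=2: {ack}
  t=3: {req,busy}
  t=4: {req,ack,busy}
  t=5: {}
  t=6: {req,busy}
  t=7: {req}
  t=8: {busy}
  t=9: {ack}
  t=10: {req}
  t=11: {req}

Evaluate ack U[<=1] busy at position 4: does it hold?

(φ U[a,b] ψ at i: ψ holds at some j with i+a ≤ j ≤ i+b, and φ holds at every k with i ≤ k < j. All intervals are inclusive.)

Need some j in [4,5] with busy, and ack at every k in [4,j-1].
  j=4: busy holds; no prefix to check → satisfied.

Yes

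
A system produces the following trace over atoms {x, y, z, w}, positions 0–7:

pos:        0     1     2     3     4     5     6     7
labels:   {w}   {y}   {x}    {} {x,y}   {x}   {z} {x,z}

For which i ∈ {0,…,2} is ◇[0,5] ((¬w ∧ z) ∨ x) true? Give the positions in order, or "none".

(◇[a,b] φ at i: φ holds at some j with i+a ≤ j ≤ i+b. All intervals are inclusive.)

0, 1, 2

Evaluate at each i in [0,2]:
  i=0: ✓ (witness j=2)
  i=1: ✓ (witness j=2)
  i=2: ✓ (witness j=2)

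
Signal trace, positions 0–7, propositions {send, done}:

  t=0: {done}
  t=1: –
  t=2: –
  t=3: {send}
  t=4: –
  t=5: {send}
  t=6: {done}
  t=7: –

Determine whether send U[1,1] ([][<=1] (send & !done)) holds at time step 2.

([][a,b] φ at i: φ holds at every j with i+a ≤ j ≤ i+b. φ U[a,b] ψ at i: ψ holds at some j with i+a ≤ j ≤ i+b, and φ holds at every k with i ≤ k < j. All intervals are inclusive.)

Need some j in [3,3] with [][<=1] (send & !done), and send at every k in [2,j-1].
  j=3: [][<=1] (send & !done) — fails at 4.
No j in the window works → until fails.

Does not hold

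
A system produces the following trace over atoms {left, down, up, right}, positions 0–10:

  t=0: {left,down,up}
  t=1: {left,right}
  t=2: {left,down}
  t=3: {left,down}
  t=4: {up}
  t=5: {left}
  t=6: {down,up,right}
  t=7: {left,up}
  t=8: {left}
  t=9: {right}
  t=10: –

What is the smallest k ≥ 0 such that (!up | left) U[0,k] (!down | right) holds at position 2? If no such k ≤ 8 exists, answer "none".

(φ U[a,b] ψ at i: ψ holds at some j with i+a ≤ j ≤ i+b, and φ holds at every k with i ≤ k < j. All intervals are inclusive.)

Need earliest j ≥ 2 with (!down | right), and (!up | left) at every k in [2,j-1].
  j=2: rhs fails.
  j=3: rhs fails.
  j=4: rhs holds; lhs holds on [2,3]. k = 2.

2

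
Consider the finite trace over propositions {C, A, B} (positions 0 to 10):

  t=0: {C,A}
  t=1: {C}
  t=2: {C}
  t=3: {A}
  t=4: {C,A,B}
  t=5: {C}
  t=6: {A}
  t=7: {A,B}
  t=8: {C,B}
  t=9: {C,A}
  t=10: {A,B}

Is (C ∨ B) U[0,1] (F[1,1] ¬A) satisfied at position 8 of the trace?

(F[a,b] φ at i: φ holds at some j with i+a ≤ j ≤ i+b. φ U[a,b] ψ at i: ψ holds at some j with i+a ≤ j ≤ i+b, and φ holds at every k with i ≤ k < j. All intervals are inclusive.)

Need some j in [8,9] with F[1,1] ¬A, and (C ∨ B) at every k in [8,j-1].
  j=8: F[1,1] ¬A — fails (none in [9,9]).
  j=9: F[1,1] ¬A — fails (none in [10,10]).
No j in the window works → until fails.

Does not hold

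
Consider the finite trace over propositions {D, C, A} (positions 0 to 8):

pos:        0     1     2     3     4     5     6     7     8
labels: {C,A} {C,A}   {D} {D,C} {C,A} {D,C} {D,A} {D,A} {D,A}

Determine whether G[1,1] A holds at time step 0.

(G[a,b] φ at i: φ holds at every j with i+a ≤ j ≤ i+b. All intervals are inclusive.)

Holds

Check A at every j in [1,1]:
  j=1: true
All positions satisfy it → formula holds.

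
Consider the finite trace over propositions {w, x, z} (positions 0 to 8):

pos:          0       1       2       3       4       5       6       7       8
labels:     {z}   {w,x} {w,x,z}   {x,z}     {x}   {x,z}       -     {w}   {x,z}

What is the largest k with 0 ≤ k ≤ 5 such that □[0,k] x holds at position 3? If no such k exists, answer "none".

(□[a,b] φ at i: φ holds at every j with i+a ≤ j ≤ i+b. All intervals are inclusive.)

2

x must hold from j=3 onward; find where it first fails.
  j=3: holds
  j=4: holds
  j=5: holds
  j=6: fails
Holds on [3,5], so largest k = 2.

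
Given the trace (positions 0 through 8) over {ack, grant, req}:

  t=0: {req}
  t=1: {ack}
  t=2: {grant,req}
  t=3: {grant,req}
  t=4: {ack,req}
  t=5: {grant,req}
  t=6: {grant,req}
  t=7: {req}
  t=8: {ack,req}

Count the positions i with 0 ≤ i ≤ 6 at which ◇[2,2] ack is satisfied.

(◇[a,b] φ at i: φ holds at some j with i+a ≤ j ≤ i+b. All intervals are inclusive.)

2

Evaluate at each i in [0,6]:
  i=0: ✗ (none in [2,2])
  i=1: ✗ (none in [3,3])
  i=2: ✓ (witness j=4)
  i=3: ✗ (none in [5,5])
  i=4: ✗ (none in [6,6])
  i=5: ✗ (none in [7,7])
  i=6: ✓ (witness j=8)
Positions where it holds: {2, 6} → 2.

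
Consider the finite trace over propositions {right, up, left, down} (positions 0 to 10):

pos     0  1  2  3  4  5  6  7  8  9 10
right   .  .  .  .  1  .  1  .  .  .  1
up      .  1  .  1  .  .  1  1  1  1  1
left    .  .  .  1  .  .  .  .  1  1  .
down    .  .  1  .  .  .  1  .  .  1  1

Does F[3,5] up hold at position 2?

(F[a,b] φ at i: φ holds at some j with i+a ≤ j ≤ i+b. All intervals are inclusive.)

Check up at each j in [5,7]:
  j=5: false
  j=6: true
  j=7: true
Found at j=6 → formula holds.

Yes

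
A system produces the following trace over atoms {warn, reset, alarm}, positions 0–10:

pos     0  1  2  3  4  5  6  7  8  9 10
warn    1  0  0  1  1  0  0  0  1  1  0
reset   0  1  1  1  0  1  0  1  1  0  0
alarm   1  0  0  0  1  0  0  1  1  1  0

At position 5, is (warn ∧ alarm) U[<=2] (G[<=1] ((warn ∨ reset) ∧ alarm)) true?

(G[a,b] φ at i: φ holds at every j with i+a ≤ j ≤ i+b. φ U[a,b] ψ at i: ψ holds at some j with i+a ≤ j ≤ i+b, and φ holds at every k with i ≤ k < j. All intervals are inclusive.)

Need some j in [5,7] with G[<=1] ((warn ∨ reset) ∧ alarm), and (warn ∧ alarm) at every k in [5,j-1].
  j=5: G[<=1] ((warn ∨ reset) ∧ alarm) — fails at 5.
  j=6: G[<=1] ((warn ∨ reset) ∧ alarm) — fails at 6.
  j=7: G[<=1] ((warn ∨ reset) ∧ alarm) holds, but (warn ∧ alarm) fails at k=5 → not this j.
No j in the window works → until fails.

No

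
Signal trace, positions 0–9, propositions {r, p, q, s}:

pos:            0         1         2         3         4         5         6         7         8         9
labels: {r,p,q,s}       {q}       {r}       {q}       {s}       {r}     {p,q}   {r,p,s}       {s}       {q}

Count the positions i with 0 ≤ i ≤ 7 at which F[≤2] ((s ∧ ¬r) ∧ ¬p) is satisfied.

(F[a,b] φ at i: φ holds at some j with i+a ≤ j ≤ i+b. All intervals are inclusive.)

Evaluate at each i in [0,7]:
  i=0: ✗ (none in [0,2])
  i=1: ✗ (none in [1,3])
  i=2: ✓ (witness j=4)
  i=3: ✓ (witness j=4)
  i=4: ✓ (witness j=4)
  i=5: ✗ (none in [5,7])
  i=6: ✓ (witness j=8)
  i=7: ✓ (witness j=8)
Positions where it holds: {2, 3, 4, 6, 7} → 5.

5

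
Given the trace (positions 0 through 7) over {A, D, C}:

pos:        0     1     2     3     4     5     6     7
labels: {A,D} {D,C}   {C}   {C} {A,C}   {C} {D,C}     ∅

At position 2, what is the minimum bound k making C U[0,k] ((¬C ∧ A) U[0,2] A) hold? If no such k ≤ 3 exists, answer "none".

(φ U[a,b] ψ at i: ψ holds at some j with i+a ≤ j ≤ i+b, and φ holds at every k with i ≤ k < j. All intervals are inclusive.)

2

Need earliest j ≥ 2 with ((¬C ∧ A) U[0,2] A), and C at every k in [2,j-1].
  j=2: rhs fails.
  j=3: rhs fails.
  j=4: rhs holds; lhs holds on [2,3]. k = 2.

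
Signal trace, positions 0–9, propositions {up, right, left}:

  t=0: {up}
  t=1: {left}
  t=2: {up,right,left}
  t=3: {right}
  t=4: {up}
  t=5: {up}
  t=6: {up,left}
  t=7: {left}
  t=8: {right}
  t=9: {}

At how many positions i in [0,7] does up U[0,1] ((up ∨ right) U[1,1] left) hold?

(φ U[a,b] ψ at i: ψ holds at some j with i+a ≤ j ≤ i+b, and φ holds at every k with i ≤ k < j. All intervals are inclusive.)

Evaluate at each i in [0,7]:
  i=0: ✓ (rhs at j=0)
  i=1: ✗ (no rhs in [1,2])
  i=2: ✗ (no rhs in [2,3])
  i=3: ✗ (no rhs in [3,4])
  i=4: ✓ (rhs at j=5; lhs holds on [4,4])
  i=5: ✓ (rhs at j=5)
  i=6: ✓ (rhs at j=6)
  i=7: ✗ (no rhs in [7,8])
Positions where it holds: {0, 4, 5, 6} → 4.

4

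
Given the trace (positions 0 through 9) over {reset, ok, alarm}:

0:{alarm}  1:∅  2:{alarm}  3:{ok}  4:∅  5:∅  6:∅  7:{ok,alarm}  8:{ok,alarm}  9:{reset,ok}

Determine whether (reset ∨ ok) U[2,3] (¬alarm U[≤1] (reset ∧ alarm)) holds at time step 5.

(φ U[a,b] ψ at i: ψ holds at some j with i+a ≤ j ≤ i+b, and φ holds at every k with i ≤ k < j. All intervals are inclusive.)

Does not hold

Need some j in [7,8] with (¬alarm U[≤1] (reset ∧ alarm)), and (reset ∨ ok) at every k in [5,j-1].
  j=7: (¬alarm U[≤1] (reset ∧ alarm)) — fails.
  j=8: (¬alarm U[≤1] (reset ∧ alarm)) — fails.
No j in the window works → until fails.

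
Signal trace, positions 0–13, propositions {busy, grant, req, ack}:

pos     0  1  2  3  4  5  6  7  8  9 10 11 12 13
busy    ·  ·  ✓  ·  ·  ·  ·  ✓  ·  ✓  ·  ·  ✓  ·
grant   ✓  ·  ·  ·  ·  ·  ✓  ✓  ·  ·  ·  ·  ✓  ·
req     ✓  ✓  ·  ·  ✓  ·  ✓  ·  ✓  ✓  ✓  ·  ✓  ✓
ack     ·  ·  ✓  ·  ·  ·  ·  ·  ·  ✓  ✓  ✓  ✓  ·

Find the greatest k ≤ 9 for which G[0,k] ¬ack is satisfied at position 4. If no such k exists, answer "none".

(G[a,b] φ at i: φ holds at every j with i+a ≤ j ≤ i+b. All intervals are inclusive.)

¬ack must hold from j=4 onward; find where it first fails.
  j=4: holds
  j=5: holds
  j=6: holds
  j=7: holds
  j=8: holds
  j=9: fails
Holds on [4,8], so largest k = 4.

4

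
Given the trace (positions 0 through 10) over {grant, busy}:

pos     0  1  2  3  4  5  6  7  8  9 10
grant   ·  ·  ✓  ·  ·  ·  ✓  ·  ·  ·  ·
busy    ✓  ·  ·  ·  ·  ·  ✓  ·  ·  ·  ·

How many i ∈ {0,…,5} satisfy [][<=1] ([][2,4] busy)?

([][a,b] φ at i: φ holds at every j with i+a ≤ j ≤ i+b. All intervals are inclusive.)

Evaluate at each i in [0,5]:
  i=0: ✗ (fails at j=0)
  i=1: ✗ (fails at j=1)
  i=2: ✗ (fails at j=2)
  i=3: ✗ (fails at j=3)
  i=4: ✗ (fails at j=4)
  i=5: ✗ (fails at j=5)
Positions where it holds: {} → 0.

0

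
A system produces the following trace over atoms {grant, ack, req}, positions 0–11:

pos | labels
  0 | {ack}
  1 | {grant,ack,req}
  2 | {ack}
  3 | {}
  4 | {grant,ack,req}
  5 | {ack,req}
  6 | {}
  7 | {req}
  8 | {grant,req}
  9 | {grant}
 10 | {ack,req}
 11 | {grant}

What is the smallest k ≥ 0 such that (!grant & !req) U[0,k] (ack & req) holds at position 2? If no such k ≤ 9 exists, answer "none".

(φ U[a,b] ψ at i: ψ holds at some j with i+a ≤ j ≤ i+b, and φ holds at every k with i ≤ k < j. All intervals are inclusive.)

Need earliest j ≥ 2 with (ack & req), and (!grant & !req) at every k in [2,j-1].
  j=2: rhs fails.
  j=3: rhs fails.
  j=4: rhs holds; lhs holds on [2,3]. k = 2.

2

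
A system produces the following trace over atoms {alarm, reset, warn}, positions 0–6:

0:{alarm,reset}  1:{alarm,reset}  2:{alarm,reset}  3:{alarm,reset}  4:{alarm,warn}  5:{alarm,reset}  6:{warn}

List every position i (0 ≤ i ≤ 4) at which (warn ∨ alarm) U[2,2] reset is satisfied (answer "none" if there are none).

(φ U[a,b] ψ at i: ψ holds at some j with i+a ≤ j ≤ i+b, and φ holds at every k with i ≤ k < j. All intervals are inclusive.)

Evaluate at each i in [0,4]:
  i=0: ✓ (rhs at j=2; lhs holds on [0,1])
  i=1: ✓ (rhs at j=3; lhs holds on [1,2])
  i=2: ✗ (no rhs in [4,4])
  i=3: ✓ (rhs at j=5; lhs holds on [3,4])
  i=4: ✗ (no rhs in [6,6])

0, 1, 3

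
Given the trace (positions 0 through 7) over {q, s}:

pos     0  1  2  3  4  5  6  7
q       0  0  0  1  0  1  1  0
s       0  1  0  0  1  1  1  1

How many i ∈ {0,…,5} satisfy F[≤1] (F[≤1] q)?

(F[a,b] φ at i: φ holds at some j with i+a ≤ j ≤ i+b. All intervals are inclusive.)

5

Evaluate at each i in [0,5]:
  i=0: ✗ (none in [0,1])
  i=1: ✓ (witness j=2)
  i=2: ✓ (witness j=2)
  i=3: ✓ (witness j=3)
  i=4: ✓ (witness j=4)
  i=5: ✓ (witness j=5)
Positions where it holds: {1, 2, 3, 4, 5} → 5.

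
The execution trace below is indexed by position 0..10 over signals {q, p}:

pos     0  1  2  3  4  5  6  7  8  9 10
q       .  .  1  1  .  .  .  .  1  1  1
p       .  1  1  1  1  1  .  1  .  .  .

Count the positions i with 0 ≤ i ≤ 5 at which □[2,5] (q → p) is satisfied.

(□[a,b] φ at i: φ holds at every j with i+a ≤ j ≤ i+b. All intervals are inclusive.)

3

Evaluate at each i in [0,5]:
  i=0: ✓ (all of [2,5])
  i=1: ✓ (all of [3,6])
  i=2: ✓ (all of [4,7])
  i=3: ✗ (fails at j=8)
  i=4: ✗ (fails at j=8)
  i=5: ✗ (fails at j=8)
Positions where it holds: {0, 1, 2} → 3.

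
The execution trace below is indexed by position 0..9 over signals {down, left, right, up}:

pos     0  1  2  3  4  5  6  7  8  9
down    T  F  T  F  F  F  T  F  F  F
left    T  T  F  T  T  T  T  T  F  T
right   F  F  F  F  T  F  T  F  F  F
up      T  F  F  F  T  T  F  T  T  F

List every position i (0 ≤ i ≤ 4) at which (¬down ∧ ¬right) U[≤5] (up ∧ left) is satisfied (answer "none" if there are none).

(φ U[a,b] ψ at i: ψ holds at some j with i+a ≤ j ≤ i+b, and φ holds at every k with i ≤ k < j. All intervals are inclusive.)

Evaluate at each i in [0,4]:
  i=0: ✓ (rhs at j=0)
  i=1: ✗ (lhs fails at k=2 before rhs at j=4)
  i=2: ✗ (lhs fails at k=2 before rhs at j=4)
  i=3: ✓ (rhs at j=4; lhs holds on [3,3])
  i=4: ✓ (rhs at j=4)

0, 3, 4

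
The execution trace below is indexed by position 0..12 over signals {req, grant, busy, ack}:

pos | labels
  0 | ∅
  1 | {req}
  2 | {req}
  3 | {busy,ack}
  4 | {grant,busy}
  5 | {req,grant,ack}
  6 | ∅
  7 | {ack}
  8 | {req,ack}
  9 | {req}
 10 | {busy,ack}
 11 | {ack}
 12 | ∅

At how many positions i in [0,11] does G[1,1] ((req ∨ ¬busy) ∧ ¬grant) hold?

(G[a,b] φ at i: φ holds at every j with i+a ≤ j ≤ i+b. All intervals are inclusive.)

Evaluate at each i in [0,11]:
  i=0: ✓ (all of [1,1])
  i=1: ✓ (all of [2,2])
  i=2: ✗ (fails at j=3)
  i=3: ✗ (fails at j=4)
  i=4: ✗ (fails at j=5)
  i=5: ✓ (all of [6,6])
  i=6: ✓ (all of [7,7])
  i=7: ✓ (all of [8,8])
  i=8: ✓ (all of [9,9])
  i=9: ✗ (fails at j=10)
  i=10: ✓ (all of [11,11])
  i=11: ✓ (all of [12,12])
Positions where it holds: {0, 1, 5, 6, 7, 8, 10, 11} → 8.

8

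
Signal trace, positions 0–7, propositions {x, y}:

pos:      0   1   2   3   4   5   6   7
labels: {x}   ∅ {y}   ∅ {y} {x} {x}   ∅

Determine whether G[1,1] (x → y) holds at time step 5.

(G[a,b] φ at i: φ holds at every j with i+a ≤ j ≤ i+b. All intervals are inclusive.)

Check (x → y) at every j in [6,6]:
  j=6: antecedent true; consequent false → ✗
Fails at j=6 → formula fails.

False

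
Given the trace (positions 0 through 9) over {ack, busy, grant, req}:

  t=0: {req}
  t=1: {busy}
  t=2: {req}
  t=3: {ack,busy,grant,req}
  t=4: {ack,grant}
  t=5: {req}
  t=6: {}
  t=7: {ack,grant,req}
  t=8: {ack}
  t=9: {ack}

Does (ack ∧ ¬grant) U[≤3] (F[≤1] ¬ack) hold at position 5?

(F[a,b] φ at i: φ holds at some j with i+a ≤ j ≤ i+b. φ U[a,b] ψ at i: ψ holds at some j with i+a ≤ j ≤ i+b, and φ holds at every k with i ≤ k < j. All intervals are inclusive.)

True

Need some j in [5,8] with F[≤1] ¬ack, and (ack ∧ ¬grant) at every k in [5,j-1].
  j=5: F[≤1] ¬ack holds; no prefix to check → satisfied.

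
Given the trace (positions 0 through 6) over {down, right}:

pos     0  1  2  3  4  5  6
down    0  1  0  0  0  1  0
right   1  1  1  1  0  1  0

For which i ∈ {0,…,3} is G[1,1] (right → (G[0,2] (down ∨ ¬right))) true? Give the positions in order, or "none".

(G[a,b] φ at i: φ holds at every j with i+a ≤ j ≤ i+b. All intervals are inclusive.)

3

Evaluate at each i in [0,3]:
  i=0: ✗ (fails at j=1)
  i=1: ✗ (fails at j=2)
  i=2: ✗ (fails at j=3)
  i=3: ✓ (all of [4,4])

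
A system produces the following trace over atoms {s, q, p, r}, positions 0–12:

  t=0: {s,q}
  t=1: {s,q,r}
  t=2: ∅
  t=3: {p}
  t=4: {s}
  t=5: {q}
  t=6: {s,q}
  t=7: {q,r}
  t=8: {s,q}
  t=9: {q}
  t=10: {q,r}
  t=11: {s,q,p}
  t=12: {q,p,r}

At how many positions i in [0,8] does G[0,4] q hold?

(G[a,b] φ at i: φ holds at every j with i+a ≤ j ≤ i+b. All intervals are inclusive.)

4

Evaluate at each i in [0,8]:
  i=0: ✗ (fails at j=2)
  i=1: ✗ (fails at j=2)
  i=2: ✗ (fails at j=2)
  i=3: ✗ (fails at j=3)
  i=4: ✗ (fails at j=4)
  i=5: ✓ (all of [5,9])
  i=6: ✓ (all of [6,10])
  i=7: ✓ (all of [7,11])
  i=8: ✓ (all of [8,12])
Positions where it holds: {5, 6, 7, 8} → 4.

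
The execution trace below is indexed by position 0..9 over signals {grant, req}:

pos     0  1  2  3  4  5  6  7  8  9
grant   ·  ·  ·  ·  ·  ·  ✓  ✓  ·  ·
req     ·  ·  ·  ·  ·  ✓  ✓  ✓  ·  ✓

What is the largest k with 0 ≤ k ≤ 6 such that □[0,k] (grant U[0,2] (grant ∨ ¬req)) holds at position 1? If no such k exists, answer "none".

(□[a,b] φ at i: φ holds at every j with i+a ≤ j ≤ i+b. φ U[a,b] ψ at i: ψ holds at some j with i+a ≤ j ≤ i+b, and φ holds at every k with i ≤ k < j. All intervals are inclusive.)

3

(grant U[0,2] (grant ∨ ¬req)) must hold from j=1 onward; find where it first fails.
  j=1: holds
  j=2: holds
  j=3: holds
  j=4: holds
  j=5: fails
Holds on [1,4], so largest k = 3.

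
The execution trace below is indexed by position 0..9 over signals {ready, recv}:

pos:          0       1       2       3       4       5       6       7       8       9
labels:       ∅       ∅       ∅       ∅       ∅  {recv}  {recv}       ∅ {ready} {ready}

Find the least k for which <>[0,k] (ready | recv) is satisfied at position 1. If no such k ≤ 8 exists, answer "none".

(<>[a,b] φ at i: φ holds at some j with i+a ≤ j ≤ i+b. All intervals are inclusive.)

4

Scan j = 1,2,… for (ready | recv):
  j=1: fails
  j=2: fails
  j=3: fails
  j=4: fails
  j=5: holds
First hit at j=5, so smallest k = 5-1 = 4.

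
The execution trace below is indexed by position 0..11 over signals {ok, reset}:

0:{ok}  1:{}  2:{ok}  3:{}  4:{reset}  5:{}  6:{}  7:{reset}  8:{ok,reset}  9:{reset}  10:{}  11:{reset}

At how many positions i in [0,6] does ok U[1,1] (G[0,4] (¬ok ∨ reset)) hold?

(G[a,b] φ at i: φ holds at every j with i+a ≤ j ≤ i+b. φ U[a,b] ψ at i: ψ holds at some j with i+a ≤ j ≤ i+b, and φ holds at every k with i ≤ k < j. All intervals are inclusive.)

Evaluate at each i in [0,6]:
  i=0: ✗ (no rhs in [1,1])
  i=1: ✗ (no rhs in [2,2])
  i=2: ✓ (rhs at j=3; lhs holds on [2,2])
  i=3: ✗ (lhs fails at k=3 before rhs at j=4)
  i=4: ✗ (lhs fails at k=4 before rhs at j=5)
  i=5: ✗ (lhs fails at k=5 before rhs at j=6)
  i=6: ✗ (lhs fails at k=6 before rhs at j=7)
Positions where it holds: {2} → 1.

1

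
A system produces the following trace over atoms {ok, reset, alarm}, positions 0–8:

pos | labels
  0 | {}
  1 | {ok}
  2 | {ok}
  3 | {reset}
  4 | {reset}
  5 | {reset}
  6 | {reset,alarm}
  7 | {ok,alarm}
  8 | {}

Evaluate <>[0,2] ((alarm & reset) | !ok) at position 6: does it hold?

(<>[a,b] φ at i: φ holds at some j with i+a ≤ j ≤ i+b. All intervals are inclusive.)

True

Check ((alarm & reset) | !ok) at each j in [6,8]:
  j=6: true
  j=7: false
  j=8: true
Found at j=6 → formula holds.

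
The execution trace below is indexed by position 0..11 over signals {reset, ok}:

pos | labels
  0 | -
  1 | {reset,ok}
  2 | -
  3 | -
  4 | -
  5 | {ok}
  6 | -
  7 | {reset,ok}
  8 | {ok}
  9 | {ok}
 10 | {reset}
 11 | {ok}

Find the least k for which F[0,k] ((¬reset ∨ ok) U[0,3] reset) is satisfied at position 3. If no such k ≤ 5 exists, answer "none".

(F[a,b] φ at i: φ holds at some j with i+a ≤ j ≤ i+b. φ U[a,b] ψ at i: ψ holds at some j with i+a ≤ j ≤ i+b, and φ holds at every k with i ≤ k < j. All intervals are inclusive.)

1

Scan j = 3,4,… for ((¬reset ∨ ok) U[0,3] reset):
  j=3: fails
  j=4: holds
First hit at j=4, so smallest k = 4-3 = 1.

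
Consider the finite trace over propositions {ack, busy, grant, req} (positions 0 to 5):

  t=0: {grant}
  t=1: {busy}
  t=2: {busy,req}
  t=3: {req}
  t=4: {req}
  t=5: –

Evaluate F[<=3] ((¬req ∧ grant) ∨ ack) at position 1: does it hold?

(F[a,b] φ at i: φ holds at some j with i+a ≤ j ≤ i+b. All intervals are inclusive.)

False

Check ((¬req ∧ grant) ∨ ack) at each j in [1,4]:
  j=1: false
  j=2: false
  j=3: false
  j=4: false
No position in the window satisfies it → formula fails.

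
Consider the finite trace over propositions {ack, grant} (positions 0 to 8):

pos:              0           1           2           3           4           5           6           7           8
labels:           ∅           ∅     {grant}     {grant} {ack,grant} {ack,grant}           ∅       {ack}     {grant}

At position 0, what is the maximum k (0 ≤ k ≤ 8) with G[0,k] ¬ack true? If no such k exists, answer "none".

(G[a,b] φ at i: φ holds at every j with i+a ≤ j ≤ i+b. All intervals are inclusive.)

¬ack must hold from j=0 onward; find where it first fails.
  j=0: holds
  j=1: holds
  j=2: holds
  j=3: holds
  j=4: fails
Holds on [0,3], so largest k = 3.

3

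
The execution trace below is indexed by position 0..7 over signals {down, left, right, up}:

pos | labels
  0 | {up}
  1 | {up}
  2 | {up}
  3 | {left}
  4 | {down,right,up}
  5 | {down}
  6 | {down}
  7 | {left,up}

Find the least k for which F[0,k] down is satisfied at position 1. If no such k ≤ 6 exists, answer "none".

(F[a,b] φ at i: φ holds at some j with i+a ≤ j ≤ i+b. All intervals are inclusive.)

3

Scan j = 1,2,… for down:
  j=1: fails
  j=2: fails
  j=3: fails
  j=4: holds
First hit at j=4, so smallest k = 4-1 = 3.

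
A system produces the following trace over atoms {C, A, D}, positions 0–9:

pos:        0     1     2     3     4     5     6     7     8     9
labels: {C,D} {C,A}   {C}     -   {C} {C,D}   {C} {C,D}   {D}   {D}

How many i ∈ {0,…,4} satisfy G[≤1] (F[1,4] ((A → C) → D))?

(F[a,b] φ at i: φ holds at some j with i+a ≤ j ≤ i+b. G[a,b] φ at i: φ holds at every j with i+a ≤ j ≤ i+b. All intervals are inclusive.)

Evaluate at each i in [0,4]:
  i=0: ✗ (fails at j=0)
  i=1: ✓ (all of [1,2])
  i=2: ✓ (all of [2,3])
  i=3: ✓ (all of [3,4])
  i=4: ✓ (all of [4,5])
Positions where it holds: {1, 2, 3, 4} → 4.

4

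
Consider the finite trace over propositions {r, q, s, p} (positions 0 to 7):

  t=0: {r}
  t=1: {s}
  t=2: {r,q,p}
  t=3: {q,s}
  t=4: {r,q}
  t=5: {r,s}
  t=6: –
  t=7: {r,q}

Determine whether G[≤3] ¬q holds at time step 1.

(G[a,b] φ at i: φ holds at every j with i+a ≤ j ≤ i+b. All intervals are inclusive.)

Check ¬q at every j in [1,4]:
  j=1: true
  j=2: false
  j=3: false
  j=4: false
Fails at j=2 → formula fails.

Does not hold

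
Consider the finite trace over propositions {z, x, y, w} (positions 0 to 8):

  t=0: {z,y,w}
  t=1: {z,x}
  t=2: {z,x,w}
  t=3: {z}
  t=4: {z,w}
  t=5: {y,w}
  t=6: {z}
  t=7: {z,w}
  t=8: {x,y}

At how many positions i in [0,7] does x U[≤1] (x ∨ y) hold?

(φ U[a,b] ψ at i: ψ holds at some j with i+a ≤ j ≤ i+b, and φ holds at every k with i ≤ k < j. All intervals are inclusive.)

4

Evaluate at each i in [0,7]:
  i=0: ✓ (rhs at j=0)
  i=1: ✓ (rhs at j=1)
  i=2: ✓ (rhs at j=2)
  i=3: ✗ (no rhs in [3,4])
  i=4: ✗ (lhs fails at k=4 before rhs at j=5)
  i=5: ✓ (rhs at j=5)
  i=6: ✗ (no rhs in [6,7])
  i=7: ✗ (lhs fails at k=7 before rhs at j=8)
Positions where it holds: {0, 1, 2, 5} → 4.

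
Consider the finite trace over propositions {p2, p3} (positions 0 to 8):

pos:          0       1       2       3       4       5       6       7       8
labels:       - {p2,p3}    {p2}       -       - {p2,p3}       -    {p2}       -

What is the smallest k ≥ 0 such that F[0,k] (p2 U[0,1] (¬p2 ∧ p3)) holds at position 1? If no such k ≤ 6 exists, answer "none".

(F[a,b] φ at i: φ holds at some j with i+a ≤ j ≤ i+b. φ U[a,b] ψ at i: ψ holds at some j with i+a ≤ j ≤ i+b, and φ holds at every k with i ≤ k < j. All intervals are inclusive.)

Scan j = 1,2,… for (p2 U[0,1] (¬p2 ∧ p3)):
  j=1: fails
  j=2: fails
  j=3: fails
  j=4: fails
  j=5: fails
  j=6: fails
  j=7: fails
No j in [1,7] satisfies it → none.

none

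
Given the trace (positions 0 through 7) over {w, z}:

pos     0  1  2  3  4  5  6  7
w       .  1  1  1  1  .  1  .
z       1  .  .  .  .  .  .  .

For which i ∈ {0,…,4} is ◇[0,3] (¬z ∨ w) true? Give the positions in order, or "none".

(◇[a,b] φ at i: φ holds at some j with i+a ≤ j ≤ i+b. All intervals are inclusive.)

0, 1, 2, 3, 4

Evaluate at each i in [0,4]:
  i=0: ✓ (witness j=1)
  i=1: ✓ (witness j=1)
  i=2: ✓ (witness j=2)
  i=3: ✓ (witness j=3)
  i=4: ✓ (witness j=4)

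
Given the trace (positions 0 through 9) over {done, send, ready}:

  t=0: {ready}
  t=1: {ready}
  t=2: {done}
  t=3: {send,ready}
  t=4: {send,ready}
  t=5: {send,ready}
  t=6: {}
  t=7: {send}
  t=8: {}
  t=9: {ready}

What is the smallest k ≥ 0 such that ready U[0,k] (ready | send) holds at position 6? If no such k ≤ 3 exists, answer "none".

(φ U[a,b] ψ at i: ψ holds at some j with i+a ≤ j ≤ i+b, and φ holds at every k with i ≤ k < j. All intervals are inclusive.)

Need earliest j ≥ 6 with (ready | send), and ready at every k in [6,j-1].
  j=6: rhs fails.
  j=7: rhs holds but lhs fails at k=6.
  j=8: rhs fails.
  j=9: rhs holds but lhs fails at k=6.
No witness within the range → none.

none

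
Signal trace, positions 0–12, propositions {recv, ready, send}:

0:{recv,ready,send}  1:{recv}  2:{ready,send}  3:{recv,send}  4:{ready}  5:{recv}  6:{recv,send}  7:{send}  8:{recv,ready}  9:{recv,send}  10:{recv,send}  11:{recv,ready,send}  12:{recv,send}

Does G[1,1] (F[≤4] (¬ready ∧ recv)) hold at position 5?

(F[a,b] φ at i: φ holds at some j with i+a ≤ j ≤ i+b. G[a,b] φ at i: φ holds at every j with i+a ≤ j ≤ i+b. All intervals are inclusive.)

Check F[≤4] (¬ready ∧ recv) at every j in [6,6]:
  j=6: holds (witness at 6)
All positions satisfy it → formula holds.

Holds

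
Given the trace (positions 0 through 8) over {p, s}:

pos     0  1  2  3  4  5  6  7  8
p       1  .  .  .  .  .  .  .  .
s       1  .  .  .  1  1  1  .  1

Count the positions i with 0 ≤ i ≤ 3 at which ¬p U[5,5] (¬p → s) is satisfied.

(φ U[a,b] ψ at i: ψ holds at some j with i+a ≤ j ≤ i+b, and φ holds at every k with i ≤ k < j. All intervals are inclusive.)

Evaluate at each i in [0,3]:
  i=0: ✗ (lhs fails at k=0 before rhs at j=5)
  i=1: ✓ (rhs at j=6; lhs holds on [1,5])
  i=2: ✗ (no rhs in [7,7])
  i=3: ✓ (rhs at j=8; lhs holds on [3,7])
Positions where it holds: {1, 3} → 2.

2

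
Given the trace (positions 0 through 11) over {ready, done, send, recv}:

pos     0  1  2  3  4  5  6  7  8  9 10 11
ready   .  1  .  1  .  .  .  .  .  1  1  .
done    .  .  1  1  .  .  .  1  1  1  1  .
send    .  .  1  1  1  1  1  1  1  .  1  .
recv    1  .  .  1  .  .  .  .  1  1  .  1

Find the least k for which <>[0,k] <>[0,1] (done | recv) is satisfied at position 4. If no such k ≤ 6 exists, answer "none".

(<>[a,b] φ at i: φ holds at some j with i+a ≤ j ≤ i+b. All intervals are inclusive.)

2

Scan j = 4,5,… for <>[0,1] (done | recv):
  j=4: fails
  j=5: fails
  j=6: holds
First hit at j=6, so smallest k = 6-4 = 2.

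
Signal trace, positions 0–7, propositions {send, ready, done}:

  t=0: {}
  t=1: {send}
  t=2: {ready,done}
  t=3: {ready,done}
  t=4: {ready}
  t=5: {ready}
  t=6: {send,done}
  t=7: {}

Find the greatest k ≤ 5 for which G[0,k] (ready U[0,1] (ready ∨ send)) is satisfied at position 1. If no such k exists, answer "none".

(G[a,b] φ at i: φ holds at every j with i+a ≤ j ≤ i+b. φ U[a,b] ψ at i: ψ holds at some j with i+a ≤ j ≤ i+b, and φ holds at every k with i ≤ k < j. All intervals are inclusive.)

5

(ready U[0,1] (ready ∨ send)) must hold from j=1 onward; find where it first fails.
  j=1: holds
  j=2: holds
  j=3: holds
  j=4: holds
  j=5: holds
  j=6: holds
Holds through j=6; largest k = 5.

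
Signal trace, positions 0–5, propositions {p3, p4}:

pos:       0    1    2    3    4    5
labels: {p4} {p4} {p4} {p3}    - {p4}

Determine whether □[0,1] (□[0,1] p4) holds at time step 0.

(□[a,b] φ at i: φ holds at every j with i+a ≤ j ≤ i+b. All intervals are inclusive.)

Check □[0,1] p4 at every j in [0,1]:
  j=0: holds on [0,1]
  j=1: holds on [1,2]
All positions satisfy it → formula holds.

Yes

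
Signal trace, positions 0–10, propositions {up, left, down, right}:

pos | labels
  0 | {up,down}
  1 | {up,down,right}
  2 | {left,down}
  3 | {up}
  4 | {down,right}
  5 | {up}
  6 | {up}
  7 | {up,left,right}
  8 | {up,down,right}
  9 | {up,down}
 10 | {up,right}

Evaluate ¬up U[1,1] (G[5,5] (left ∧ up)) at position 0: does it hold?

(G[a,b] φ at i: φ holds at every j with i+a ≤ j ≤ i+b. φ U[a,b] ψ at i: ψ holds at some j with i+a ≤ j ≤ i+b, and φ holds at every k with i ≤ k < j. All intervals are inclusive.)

Need some j in [1,1] with G[5,5] (left ∧ up), and ¬up at every k in [0,j-1].
  j=1: G[5,5] (left ∧ up) — fails at 6.
No j in the window works → until fails.

Does not hold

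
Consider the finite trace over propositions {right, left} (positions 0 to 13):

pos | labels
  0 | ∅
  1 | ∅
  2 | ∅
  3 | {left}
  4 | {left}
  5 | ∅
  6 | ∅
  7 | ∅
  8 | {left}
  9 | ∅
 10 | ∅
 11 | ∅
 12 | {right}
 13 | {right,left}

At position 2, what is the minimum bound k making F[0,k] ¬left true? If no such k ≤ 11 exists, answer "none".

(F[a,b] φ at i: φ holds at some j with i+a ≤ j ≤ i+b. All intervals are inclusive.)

0

Scan j = 2,3,… for ¬left:
  j=2: holds
First hit at j=2, so smallest k = 2-2 = 0.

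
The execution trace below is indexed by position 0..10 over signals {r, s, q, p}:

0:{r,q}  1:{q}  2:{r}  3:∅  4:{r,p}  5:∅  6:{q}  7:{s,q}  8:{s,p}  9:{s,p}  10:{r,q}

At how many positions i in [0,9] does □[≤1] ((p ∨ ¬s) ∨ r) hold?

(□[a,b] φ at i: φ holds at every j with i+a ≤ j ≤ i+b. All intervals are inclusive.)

8

Evaluate at each i in [0,9]:
  i=0: ✓ (all of [0,1])
  i=1: ✓ (all of [1,2])
  i=2: ✓ (all of [2,3])
  i=3: ✓ (all of [3,4])
  i=4: ✓ (all of [4,5])
  i=5: ✓ (all of [5,6])
  i=6: ✗ (fails at j=7)
  i=7: ✗ (fails at j=7)
  i=8: ✓ (all of [8,9])
  i=9: ✓ (all of [9,10])
Positions where it holds: {0, 1, 2, 3, 4, 5, 8, 9} → 8.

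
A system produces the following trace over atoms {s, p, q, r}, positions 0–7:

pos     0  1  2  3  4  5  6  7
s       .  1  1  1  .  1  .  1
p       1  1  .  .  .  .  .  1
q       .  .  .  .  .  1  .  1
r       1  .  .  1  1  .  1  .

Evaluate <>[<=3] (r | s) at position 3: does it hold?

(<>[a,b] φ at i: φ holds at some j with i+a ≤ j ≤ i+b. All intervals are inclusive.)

Holds

Check (r | s) at each j in [3,6]:
  j=3: true
  j=4: true
  j=5: true
  j=6: true
Found at j=3 → formula holds.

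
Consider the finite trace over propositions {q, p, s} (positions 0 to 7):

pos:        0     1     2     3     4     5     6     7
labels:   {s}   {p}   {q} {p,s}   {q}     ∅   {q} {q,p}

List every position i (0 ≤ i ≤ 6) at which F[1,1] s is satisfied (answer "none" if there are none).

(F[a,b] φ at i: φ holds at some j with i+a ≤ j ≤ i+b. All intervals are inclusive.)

Evaluate at each i in [0,6]:
  i=0: ✗ (none in [1,1])
  i=1: ✗ (none in [2,2])
  i=2: ✓ (witness j=3)
  i=3: ✗ (none in [4,4])
  i=4: ✗ (none in [5,5])
  i=5: ✗ (none in [6,6])
  i=6: ✗ (none in [7,7])

2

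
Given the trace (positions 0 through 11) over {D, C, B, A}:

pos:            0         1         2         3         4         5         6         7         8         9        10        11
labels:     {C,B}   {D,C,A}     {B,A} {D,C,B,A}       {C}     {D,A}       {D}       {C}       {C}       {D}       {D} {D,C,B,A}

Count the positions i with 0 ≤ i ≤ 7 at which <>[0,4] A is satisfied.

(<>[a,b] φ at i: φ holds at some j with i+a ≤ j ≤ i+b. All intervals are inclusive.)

7

Evaluate at each i in [0,7]:
  i=0: ✓ (witness j=1)
  i=1: ✓ (witness j=1)
  i=2: ✓ (witness j=2)
  i=3: ✓ (witness j=3)
  i=4: ✓ (witness j=5)
  i=5: ✓ (witness j=5)
  i=6: ✗ (none in [6,10])
  i=7: ✓ (witness j=11)
Positions where it holds: {0, 1, 2, 3, 4, 5, 7} → 7.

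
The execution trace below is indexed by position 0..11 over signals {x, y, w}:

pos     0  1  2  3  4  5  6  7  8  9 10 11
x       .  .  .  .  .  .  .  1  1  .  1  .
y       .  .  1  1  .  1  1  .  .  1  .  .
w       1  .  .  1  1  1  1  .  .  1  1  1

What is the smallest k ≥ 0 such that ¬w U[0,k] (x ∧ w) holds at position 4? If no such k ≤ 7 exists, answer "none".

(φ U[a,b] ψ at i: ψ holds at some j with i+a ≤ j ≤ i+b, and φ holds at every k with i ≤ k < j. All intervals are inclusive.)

Need earliest j ≥ 4 with (x ∧ w), and ¬w at every k in [4,j-1].
  j=4: rhs fails.
  j=5: rhs fails.
  j=6: rhs fails.
  j=7: rhs fails.
  j=8: rhs fails.
  j=9: rhs fails.
  j=10: rhs holds but lhs fails at k=4.
  j=11: rhs fails.
No witness within the range → none.

none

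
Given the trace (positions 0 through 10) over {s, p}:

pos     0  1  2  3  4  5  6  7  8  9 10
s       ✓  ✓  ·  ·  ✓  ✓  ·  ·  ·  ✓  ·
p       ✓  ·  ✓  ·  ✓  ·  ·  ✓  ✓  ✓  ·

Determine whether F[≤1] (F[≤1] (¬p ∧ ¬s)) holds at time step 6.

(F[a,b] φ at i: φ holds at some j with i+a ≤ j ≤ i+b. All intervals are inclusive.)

Check F[≤1] (¬p ∧ ¬s) at each j in [6,7]:
  j=6: holds (witness at 6)
  j=7: fails (none in [7,8])
Found at j=6 → formula holds.

Holds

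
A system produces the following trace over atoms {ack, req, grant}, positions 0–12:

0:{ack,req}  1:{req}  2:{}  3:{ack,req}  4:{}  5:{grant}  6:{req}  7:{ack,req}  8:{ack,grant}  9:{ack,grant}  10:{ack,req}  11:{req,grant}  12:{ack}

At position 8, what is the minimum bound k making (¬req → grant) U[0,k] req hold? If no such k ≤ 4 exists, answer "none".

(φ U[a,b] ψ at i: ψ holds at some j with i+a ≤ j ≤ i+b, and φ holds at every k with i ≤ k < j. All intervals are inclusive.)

Need earliest j ≥ 8 with req, and (¬req → grant) at every k in [8,j-1].
  j=8: rhs fails.
  j=9: rhs fails.
  j=10: rhs holds; lhs holds on [8,9]. k = 2.

2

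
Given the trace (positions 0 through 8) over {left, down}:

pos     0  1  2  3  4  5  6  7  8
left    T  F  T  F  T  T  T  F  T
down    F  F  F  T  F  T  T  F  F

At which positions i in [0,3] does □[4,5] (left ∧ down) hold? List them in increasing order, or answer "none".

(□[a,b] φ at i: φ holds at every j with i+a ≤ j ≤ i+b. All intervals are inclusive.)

Evaluate at each i in [0,3]:
  i=0: ✗ (fails at j=4)
  i=1: ✓ (all of [5,6])
  i=2: ✗ (fails at j=7)
  i=3: ✗ (fails at j=7)

1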